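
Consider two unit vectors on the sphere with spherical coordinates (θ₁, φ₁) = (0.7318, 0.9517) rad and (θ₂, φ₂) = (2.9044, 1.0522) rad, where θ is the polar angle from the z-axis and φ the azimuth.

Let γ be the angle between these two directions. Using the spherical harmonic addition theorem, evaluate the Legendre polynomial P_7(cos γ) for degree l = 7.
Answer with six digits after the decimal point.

Expand P_7 via completeness: Σ_{m} conj(Y_{7,m}) at Ω₁ times Y_{7,m} at Ω₂ —
  [-7]  conj(Y_{7,-7})(Ω₁) = (0.027636, 0.010997) ; Y_{7,-7}(Ω₂) = (0.000009, -0.000017) ; Δ = (0.000000, -0.000000)
  [-6]  conj(Y_{7,-6})(Ω₁) = (0.104119, -0.067176) ; Y_{7,-6}(Ω₂) = (-0.000306, 0.000009) ; Δ = (-0.000031, 0.000022)
  [-5]  conj(Y_{7,-5})(Ω₁) = (0.013959, -0.302522) ; Y_{7,-5}(Ω₂) = (0.001546, 0.002530) ; Δ = (0.000787, -0.000433)
  [-4]  conj(Y_{7,-4})(Ω₁) = (-0.359299, -0.281864) ; Y_{7,-4}(Ω₂) = (0.009740, -0.017679) ; Δ = (-0.008483, 0.003606)
  [-3]  conj(Y_{7,-3})(Ω₁) = (-0.325445, 0.095875) ; Y_{7,-3}(Ω₂) = (-0.098006, 0.001471) ; Δ = (0.031754, -0.009875)
  [-2]  conj(Y_{7,-2})(Ω₁) = (0.035219, -0.101955) ; Y_{7,-2}(Ω₂) = (0.165363, 0.279911) ; Δ = (0.034362, -0.007001)
  [-1]  conj(Y_{7,-1})(Ω₁) = (-0.227383, -0.319114) ; Y_{7,-1}(Ω₂) = (0.316096, -0.553875) ; Δ = (-0.248624, 0.025071)
  [+0]  conj(Y_{7,0})(Ω₁) = (-0.010674, -0.000000) ; Y_{7,0}(Ω₂) = (-0.385793, 0.000000) ; Δ = (0.004118, 0.000000)
  [+1]  conj(Y_{7,1})(Ω₁) = (0.227383, -0.319114) ; Y_{7,1}(Ω₂) = (-0.316096, -0.553875) ; Δ = (-0.248624, -0.025071)
  [+2]  conj(Y_{7,2})(Ω₁) = (0.035219, 0.101955) ; Y_{7,2}(Ω₂) = (0.165363, -0.279911) ; Δ = (0.034362, 0.007001)
  [+3]  conj(Y_{7,3})(Ω₁) = (0.325445, 0.095875) ; Y_{7,3}(Ω₂) = (0.098006, 0.001471) ; Δ = (0.031754, 0.009875)
  [+4]  conj(Y_{7,4})(Ω₁) = (-0.359299, 0.281864) ; Y_{7,4}(Ω₂) = (0.009740, 0.017679) ; Δ = (-0.008483, -0.003606)
  [+5]  conj(Y_{7,5})(Ω₁) = (-0.013959, -0.302522) ; Y_{7,5}(Ω₂) = (-0.001546, 0.002530) ; Δ = (0.000787, 0.000433)
  [+6]  conj(Y_{7,6})(Ω₁) = (0.104119, 0.067176) ; Y_{7,6}(Ω₂) = (-0.000306, -0.000009) ; Δ = (-0.000031, -0.000022)
  [+7]  conj(Y_{7,7})(Ω₁) = (-0.027636, 0.010997) ; Y_{7,7}(Ω₂) = (-0.000009, -0.000017) ; Δ = (0.000000, 0.000000)
Accumulated sum (-0.376350, -0.000000); after 4π/(2l+1) scaling, (-0.315290, -0.000000) ⇒ P_7 = -0.315290

-0.315290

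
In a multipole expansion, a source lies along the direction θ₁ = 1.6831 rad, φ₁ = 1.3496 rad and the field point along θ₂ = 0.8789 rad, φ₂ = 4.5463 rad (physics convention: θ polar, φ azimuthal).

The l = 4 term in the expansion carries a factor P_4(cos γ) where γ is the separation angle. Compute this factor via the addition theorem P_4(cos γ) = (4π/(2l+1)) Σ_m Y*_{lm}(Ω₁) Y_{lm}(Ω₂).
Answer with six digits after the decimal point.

Term-by-term m-sum for l=4 (normalisation 4π/9 = 1.396263):
  m=-4: Y*=0.27333 - 0.33388j  Y=0.12250 + 0.09593j  product 0.06551 - 0.01468j
  m=-3: Y*=0.08478 + 0.10843j  Y=0.17426 - 0.32029j  product 0.04950 - 0.00826j
  m=-2: Y*=0.27228 - 0.12898j  Y=-0.34677 - 0.11962j  product -0.10985 + 0.01216j
  m=-1: Y*=0.03366 + 0.14968j  Y=0.00579 - 0.03454j  product 0.00537 - 0.00030j
  m=+0: Y*=0.27808 + 0.00000j  Y=-0.36098 + 0.00000j  product -0.10038 + 0.00000j
  m=+1: Y*=-0.03366 + 0.14968j  Y=-0.00579 - 0.03454j  product 0.00537 + 0.00030j
  m=+2: Y*=0.27228 + 0.12898j  Y=-0.34677 + 0.11962j  product -0.10985 - 0.01216j
  m=+3: Y*=-0.08478 + 0.10843j  Y=-0.17426 - 0.32029j  product 0.04950 + 0.00826j
  m=+4: Y*=0.27333 + 0.33388j  Y=0.12250 - 0.09593j  product 0.06551 + 0.01468j
Total Σ_m = -0.07932 + 0.00000j. Multiply by 1.396263: -0.11074 + 0.00000j. P_4(cos γ) = -0.110745

-0.110745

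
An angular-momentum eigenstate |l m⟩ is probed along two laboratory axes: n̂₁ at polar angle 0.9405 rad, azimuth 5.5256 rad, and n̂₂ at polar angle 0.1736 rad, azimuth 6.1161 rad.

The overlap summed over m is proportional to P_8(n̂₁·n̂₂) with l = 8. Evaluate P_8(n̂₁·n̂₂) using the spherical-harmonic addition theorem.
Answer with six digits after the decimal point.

Summing Y*_{l m}(θ₁,φ₁)·Y_{l m}(θ₂,φ₂) over m ∈ [−8, 8]; prefactor 4π/(2·8+1) = 0.739198:
  m=-8: (0.091198, 0.020634) × (0.000000, 0.000000) = (0.000000, 0.000000)  (running Σ = (0.000000, 0.000000))
  m=-7: (0.151974, 0.226630) × (0.000004, 0.000009) = (-0.000001, 0.000002)  (running Σ = (-0.000001, 0.000002))
  m=-6: (-0.073179, 0.434441) × (0.000073, 0.000114) = (-0.000055, 0.000023)  (running Σ = (-0.000056, 0.000025))
  m=-5: (-0.291010, 0.219548) × (0.000954, 0.001055) = (-0.000509, -0.000097)  (running Σ = (-0.000566, -0.000072))
  m=-4: (0.026958, 0.003012) × (0.008734, 0.006896) = (0.000215, 0.000212)  (running Σ = (-0.000351, 0.000140))
  m=-3: (0.232332, 0.274740) × (0.056315, 0.030857) = (0.004606, 0.022641)  (running Σ = (0.004255, 0.022781))
  m=-2: (-0.009341, 0.167748) × (0.245456, 0.085220) = (-0.016588, 0.040379)  (running Σ = (-0.012333, 0.063160))
  m=-1: (0.211246, -0.199810) × (0.637011, 0.107437) = (0.156033, -0.104586)  (running Σ = (0.143700, -0.041426))
  m=0: (0.215659, -0.000000) × (0.612082, 0.000000) = (0.132001, 0.000000)  (running Σ = (0.275701, -0.041426))
  m=1: (-0.211246, -0.199810) × (-0.637011, 0.107437) = (0.156033, 0.104586)  (running Σ = (0.431734, 0.063160))
  m=2: (-0.009341, -0.167748) × (0.245456, -0.085220) = (-0.016588, -0.040379)  (running Σ = (0.415146, 0.022781))
  m=3: (-0.232332, 0.274740) × (-0.056315, 0.030857) = (0.004606, -0.022641)  (running Σ = (0.419752, 0.000140))
  m=4: (0.026958, -0.003012) × (0.008734, -0.006896) = (0.000215, -0.000212)  (running Σ = (0.419967, -0.000072))
  m=5: (0.291010, 0.219548) × (-0.000954, 0.001055) = (-0.000509, 0.000097)  (running Σ = (0.419458, 0.000025))
  m=6: (-0.073179, -0.434441) × (0.000073, -0.000114) = (-0.000055, -0.000023)  (running Σ = (0.419403, 0.000002))
  m=7: (-0.151974, 0.226630) × (-0.000004, 0.000009) = (-0.000001, -0.000002)  (running Σ = (0.419401, 0.000000))
  m=8: (0.091198, -0.020634) × (0.000000, -0.000000) = (0.000000, -0.000000)  (running Σ = (0.419401, 0.000000))
Total Σ_m = (0.419401, 0.000000). Multiply by 0.739198: (0.310021, 0.000000). P_8(cos γ) = 0.310021

0.310021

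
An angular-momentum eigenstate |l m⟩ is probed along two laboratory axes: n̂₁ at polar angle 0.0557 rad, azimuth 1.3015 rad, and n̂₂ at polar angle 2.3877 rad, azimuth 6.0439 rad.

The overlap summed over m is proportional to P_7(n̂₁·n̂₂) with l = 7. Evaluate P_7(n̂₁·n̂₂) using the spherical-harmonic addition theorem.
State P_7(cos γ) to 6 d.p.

-0.057255

Summing Y*_{l m}(θ₁,φ₁)·Y_{l m}(θ₂,φ₂) over m ∈ [−7, 7]; prefactor 4π/(2·7+1) = 0.837758:
  m=-7: Y*=-0.00000 + 0.00000j  Y=-0.00366 + 0.03501j  product -0.00000 - 0.00000j
  m=-6: Y*=0.00000 + 0.00000j  Y=-0.01889 - 0.13900j  product 0.00000 - 0.00000j
  m=-5: Y*=0.00000 + 0.00000j  Y=0.11913 + 0.30322j  product 0.00000 + 0.00000j
  m=-4: Y*=0.00003 - 0.00006j  Y=-0.26437 - 0.37533j  product -0.00003 + 0.00000j
  m=-3: Y*=-0.00109 - 0.00105j  Y=0.22223 + 0.19407j  product -0.00004 - 0.00044j
  m=-2: Y*=-0.01972 + 0.01179j  Y=0.14559 + 0.07553j  product -0.00376 + 0.00023j
  m=-1: Y*=0.05929 + 0.21481j  Y=-0.36820 - 0.08983j  product -0.00253 - 0.08442j
  m=+0: Y*=1.04560 + 0.00000j  Y=-0.05318 + 0.00000j  product -0.05561 + 0.00000j
  m=+1: Y*=-0.05929 + 0.21481j  Y=0.36820 - 0.08983j  product -0.00253 + 0.08442j
  m=+2: Y*=-0.01972 - 0.01179j  Y=0.14559 - 0.07553j  product -0.00376 - 0.00023j
  m=+3: Y*=0.00109 - 0.00105j  Y=-0.22223 + 0.19407j  product -0.00004 + 0.00044j
  m=+4: Y*=0.00003 + 0.00006j  Y=-0.26437 + 0.37533j  product -0.00003 - 0.00000j
  m=+5: Y*=-0.00000 + 0.00000j  Y=-0.11913 + 0.30322j  product 0.00000 - 0.00000j
  m=+6: Y*=0.00000 - 0.00000j  Y=-0.01889 + 0.13900j  product 0.00000 + 0.00000j
  m=+7: Y*=0.00000 + 0.00000j  Y=0.00366 + 0.03501j  product -0.00000 + 0.00000j
Σ over m = -0.06834 - 0.00000j; ×(4π/15) → -0.05726 - 0.00000j. Real part: -0.057255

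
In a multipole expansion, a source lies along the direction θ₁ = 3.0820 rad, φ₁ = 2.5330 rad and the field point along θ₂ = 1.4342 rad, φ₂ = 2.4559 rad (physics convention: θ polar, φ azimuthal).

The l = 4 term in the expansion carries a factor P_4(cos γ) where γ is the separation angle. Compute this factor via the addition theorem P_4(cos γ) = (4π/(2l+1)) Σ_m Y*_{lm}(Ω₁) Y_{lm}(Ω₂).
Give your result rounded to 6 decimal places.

Term-by-term m-sum for l=4 (normalisation 4π/9 = 1.396263):
  m=-4: Y*=-0.00000 - 0.00000j  Y=-0.39282 + 0.16554j  product 0.00000 + 0.00000j
  m=-3: Y*=-0.00007 - 0.00026j  Y=0.07745 - 0.14651j  product -0.00004 - 0.00001j
  m=-2: Y*=0.00246 - 0.00665j  Y=-0.05660 - 0.28004j  product -0.00200 - 0.00031j
  m=-1: Y*=0.09173 - 0.06392j  Y=0.14178 + 0.11599j  product 0.02042 + 0.00158j
  m=+0: Y*=0.83132 + 0.00000j  Y=0.25978 + 0.00000j  product 0.21596 + 0.00000j
  m=+1: Y*=-0.09173 - 0.06392j  Y=-0.14178 + 0.11599j  product 0.02042 - 0.00158j
  m=+2: Y*=0.00246 + 0.00665j  Y=-0.05660 + 0.28004j  product -0.00200 + 0.00031j
  m=+3: Y*=0.00007 - 0.00026j  Y=-0.07745 - 0.14651j  product -0.00004 + 0.00001j
  m=+4: Y*=-0.00000 + 0.00000j  Y=-0.39282 - 0.16554j  product 0.00000 - 0.00000j
Total Σ_m = 0.25272 + 0.00000j. Multiply by 1.396263: 0.35286 + 0.00000j. P_4(cos γ) = 0.352861

0.352861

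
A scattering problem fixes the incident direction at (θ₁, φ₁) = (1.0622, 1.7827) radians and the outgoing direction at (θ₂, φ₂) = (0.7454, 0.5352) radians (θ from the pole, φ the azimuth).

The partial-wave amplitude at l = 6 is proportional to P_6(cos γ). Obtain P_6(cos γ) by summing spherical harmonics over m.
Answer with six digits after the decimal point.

0.276671

Summing Y*_{l m}(θ₁,φ₁)·Y_{l m}(θ₂,φ₂) over m ∈ [−6, 6]; prefactor 4π/(2·6+1) = 0.966644:
  m=-6: -0.06326 - 0.20494j × -0.04692 + 0.00327j = 0.00364 + 0.00941j  (running Σ = 0.00364 + 0.00941j)
  m=-5: -0.36125 + 0.20268j × -0.15773 - 0.07925j = 0.07304 - 0.00334j  (running Σ = 0.07668 + 0.00607j)
  m=-4: 0.22100 + 0.25037j × -0.20127 - 0.31401j = 0.03414 - 0.11979j  (running Σ = 0.11082 - 0.11372j)
  m=-3: -0.04915 + 0.06661j × -0.01528 - 0.43877j = 0.02998 + 0.02055j  (running Σ = 0.14079 - 0.09317j)
  m=-2: 0.31996 + 0.14435j × 0.06484 - 0.11858j = 0.03786 - 0.02858j  (running Σ = 0.17866 - 0.12175j)
  m=-1: 0.00951 - 0.04423j × -0.27860 + 0.16519j = 0.00465 + 0.01389j  (running Σ = 0.18331 - 0.10786j)
  m=0: 0.33477 + 0.00000j × -0.24019 + 0.00000j = -0.08041 + 0.00000j  (running Σ = 0.10291 - 0.10786j)
  m=1: -0.00951 - 0.04423j × 0.27860 + 0.16519j = 0.00465 - 0.01389j  (running Σ = 0.10756 - 0.12175j)
  m=2: 0.31996 - 0.14435j × 0.06484 + 0.11858j = 0.03786 + 0.02858j  (running Σ = 0.14542 - 0.09317j)
  m=3: 0.04915 + 0.06661j × 0.01528 - 0.43877j = 0.02998 - 0.02055j  (running Σ = 0.17540 - 0.11372j)
  m=4: 0.22100 - 0.25037j × -0.20127 + 0.31401j = 0.03414 + 0.11979j  (running Σ = 0.20954 + 0.00607j)
  m=5: 0.36125 + 0.20268j × 0.15773 - 0.07925j = 0.07304 + 0.00334j  (running Σ = 0.28258 + 0.00941j)
  m=6: -0.06326 + 0.20494j × -0.04692 - 0.00327j = 0.00364 - 0.00941j  (running Σ = 0.28622 + 0.00000j)
Total Σ_m = 0.28622 + 0.00000j. Multiply by 0.966644: 0.27667 + 0.00000j. P_6(cos γ) = 0.276671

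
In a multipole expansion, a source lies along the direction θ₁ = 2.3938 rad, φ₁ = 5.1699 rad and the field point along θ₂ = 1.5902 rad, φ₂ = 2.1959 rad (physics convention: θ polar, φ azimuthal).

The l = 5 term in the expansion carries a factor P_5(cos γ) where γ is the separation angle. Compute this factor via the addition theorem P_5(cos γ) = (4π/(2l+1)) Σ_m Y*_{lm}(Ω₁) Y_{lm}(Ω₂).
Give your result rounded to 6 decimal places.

Expand P_5 via completeness: Σ_{m} conj(Y_{5,m}) at Ω₁ times Y_{5,m} at Ω₂ —
  term(m=-5) = -0.02094 + 0.02326j   from Y*(Ω₁)=0.05089 + 0.04434j, Y(Ω₂)=-0.00745 + 0.46364j
  term(m=-4) = 0.00513 - 0.00407j   from Y*(Ω₁)=0.05899 - 0.22243j, Y(Ω₂)=0.02280 + 0.01702j
  term(m=-3) = 0.12607 - 0.06933j   from Y*(Ω₁)=-0.40936 + 0.08224j, Y(Ω₂)=-0.32872 + 0.10331j
  term(m=-2) = -0.01092 + 0.00380j   from Y*(Ω₁)=0.21468 + 0.27904j, Y(Ω₂)=-0.01035 + 0.03116j
  term(m=-1) = 0.03129 - 0.00529j   from Y*(Ω₁)=-0.04400 + 0.08937j, Y(Ω₂)=-0.18640 - 0.25830j
  term(m=+0) = -0.01289 + 0.00000j   from Y*(Ω₁)=0.37935 + 0.00000j, Y(Ω₂)=-0.03398 + 0.00000j
  term(m=+1) = 0.03129 + 0.00529j   from Y*(Ω₁)=0.04400 + 0.08937j, Y(Ω₂)=0.18640 - 0.25830j
  term(m=+2) = -0.01092 - 0.00380j   from Y*(Ω₁)=0.21468 - 0.27904j, Y(Ω₂)=-0.01035 - 0.03116j
  term(m=+3) = 0.12607 + 0.06933j   from Y*(Ω₁)=0.40936 + 0.08224j, Y(Ω₂)=0.32872 + 0.10331j
  term(m=+4) = 0.00513 + 0.00407j   from Y*(Ω₁)=0.05899 + 0.22243j, Y(Ω₂)=0.02280 - 0.01702j
  term(m=+5) = -0.02094 - 0.02326j   from Y*(Ω₁)=-0.05089 + 0.04434j, Y(Ω₂)=0.00745 + 0.46364j
Accumulated sum 0.24838 - 0.00000j; after 4π/(2l+1) scaling, 0.28375 - 0.00000j ⇒ P_5 = 0.283745

0.283745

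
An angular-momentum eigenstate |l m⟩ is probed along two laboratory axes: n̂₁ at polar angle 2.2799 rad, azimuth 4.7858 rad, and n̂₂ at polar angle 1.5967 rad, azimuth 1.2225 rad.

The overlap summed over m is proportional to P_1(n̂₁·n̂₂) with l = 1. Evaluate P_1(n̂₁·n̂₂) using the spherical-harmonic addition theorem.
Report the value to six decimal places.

Addition theorem: P_1(cos γ) = (4π/3) Σ_m Y*_{lm}(Ω₁) Y_{lm}(Ω₂), m = −1…1:
  term(m=-1) = (-0.082628, -0.037069)   from Y*(Ω₁)=(0.019232, -0.261505), Y(Ω₂)=(0.117877, -0.324640)
  term(m=+0) = (0.004026, 0.000000)   from Y*(Ω₁)=(-0.318155, -0.000000), Y(Ω₂)=(-0.012655, 0.000000)
  term(m=+1) = (-0.082628, 0.037069)   from Y*(Ω₁)=(-0.019232, -0.261505), Y(Ω₂)=(-0.117877, -0.324640)
Total Σ_m = (-0.161230, 0.000000). Multiply by 4.188790: (-0.675358, 0.000000). P_1(cos γ) = -0.675358

-0.675358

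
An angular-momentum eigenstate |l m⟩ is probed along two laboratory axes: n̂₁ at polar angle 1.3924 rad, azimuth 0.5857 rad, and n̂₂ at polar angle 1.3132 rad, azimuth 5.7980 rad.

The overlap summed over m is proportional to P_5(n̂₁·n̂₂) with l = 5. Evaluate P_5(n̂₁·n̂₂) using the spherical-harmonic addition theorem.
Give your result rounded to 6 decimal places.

Summing Y*_{l m}(θ₁,φ₁)·Y_{l m}(θ₂,φ₂) over m ∈ [−5, 5]; prefactor 4π/(2·5+1) = 1.142397:
  m=-5: Y*=-0.41876 + 0.09061j  Y=-0.29617 + 0.25750j  product 0.10069 - 0.13466j
  m=-4: Y*=-0.17042 + 0.17505j  Y=-0.11821 + 0.30483j  product -0.03321 - 0.07264j
  m=-3: Y*=0.04377 - 0.23220j  Y=-0.01496 - 0.12924j  product -0.03066 - 0.00218j
  m=-2: Y*=-0.10256 - 0.24300j  Y=-0.18369 - 0.26826j  product -0.04635 + 0.07215j
  m=-1: Y*=0.15234 + 0.10105j  Y=0.04927 + 0.02598j  product 0.00488 + 0.00894j
  m=+0: Y*=0.26685 + 0.00000j  Y=0.31946 + 0.00000j  product 0.08525 + 0.00000j
  m=+1: Y*=-0.15234 + 0.10105j  Y=-0.04927 + 0.02598j  product 0.00488 - 0.00894j
  m=+2: Y*=-0.10256 + 0.24300j  Y=-0.18369 + 0.26826j  product -0.04635 - 0.07215j
  m=+3: Y*=-0.04377 - 0.23220j  Y=0.01496 - 0.12924j  product -0.03066 + 0.00218j
  m=+4: Y*=-0.17042 - 0.17505j  Y=-0.11821 - 0.30483j  product -0.03321 + 0.07264j
  m=+5: Y*=0.41876 + 0.09061j  Y=0.29617 + 0.25750j  product 0.10069 + 0.13466j
Total Σ_m = 0.07595 + 0.00000j. Multiply by 1.142397: 0.08676 + 0.00000j. P_5(cos γ) = 0.086760

0.086760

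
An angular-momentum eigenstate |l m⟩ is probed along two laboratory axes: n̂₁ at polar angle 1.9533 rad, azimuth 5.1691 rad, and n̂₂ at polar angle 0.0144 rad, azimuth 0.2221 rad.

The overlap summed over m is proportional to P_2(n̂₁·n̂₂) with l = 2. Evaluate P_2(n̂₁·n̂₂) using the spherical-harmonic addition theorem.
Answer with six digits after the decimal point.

Expand P_2 via completeness: Σ_{m} conj(Y_{2,m}) at Ω₁ times Y_{2,m} at Ω₂ —
  term(m=-2) = -0.000024-0.000012i   from Y*(Ω₁)=-0.203148-0.263177i, Y(Ω₂)=+0.000072-0.000034i
  term(m=-1) = -0.000692+0.002894i   from Y*(Ω₁)=-0.117972+0.240093i, Y(Ω₂)=+0.010850-0.002450i
  term(m=+0) = -0.115762-0.000000i   from Y*(Ω₁)=-0.183579-0.000000i, Y(Ω₂)=+0.630587+0.000000i
  term(m=+1) = -0.000692-0.002894i   from Y*(Ω₁)=+0.117972+0.240093i, Y(Ω₂)=-0.010850-0.002450i
  term(m=+2) = -0.000024+0.000012i   from Y*(Ω₁)=-0.203148+0.263177i, Y(Ω₂)=+0.000072+0.000034i
Σ over m = -0.117193-0.000000i; ×(4π/5) → -0.294539-0.000000i. Real part: -0.294539

-0.294539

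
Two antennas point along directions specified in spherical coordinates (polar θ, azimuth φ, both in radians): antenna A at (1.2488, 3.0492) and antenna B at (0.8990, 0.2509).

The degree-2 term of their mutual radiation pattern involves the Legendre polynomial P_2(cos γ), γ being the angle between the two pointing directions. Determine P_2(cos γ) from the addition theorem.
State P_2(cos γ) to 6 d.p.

Summing Y*_{l m}(θ₁,φ₁)·Y_{l m}(θ₂,φ₂) over m ∈ [−2, 2]; prefactor 4π/(2·2+1) = 2.513274:
  term(m=-2) = (0.063617, -0.052141)   from Y*(Ω₁)=(0.341672, -0.063865), Y(Ω₂)=(0.207468, -0.113826)
  term(m=-1) = (-0.082188, 0.029378)   from Y*(Ω₁)=(-0.230927, 0.021397), Y(Ω₂)=(0.364563, -0.093438)
  term(m=+0) = (-0.011281, -0.000000)   from Y*(Ω₁)=(-0.220635, -0.000000), Y(Ω₂)=(0.051131, 0.000000)
  term(m=+1) = (-0.082188, -0.029378)   from Y*(Ω₁)=(0.230927, 0.021397), Y(Ω₂)=(-0.364563, -0.093438)
  term(m=+2) = (0.063617, 0.052141)   from Y*(Ω₁)=(0.341672, 0.063865), Y(Ω₂)=(0.207468, 0.113826)
Total Σ_m = (-0.048424, 0.000000). Multiply by 2.513274: (-0.121704, 0.000000). P_2(cos γ) = -0.121704

-0.121704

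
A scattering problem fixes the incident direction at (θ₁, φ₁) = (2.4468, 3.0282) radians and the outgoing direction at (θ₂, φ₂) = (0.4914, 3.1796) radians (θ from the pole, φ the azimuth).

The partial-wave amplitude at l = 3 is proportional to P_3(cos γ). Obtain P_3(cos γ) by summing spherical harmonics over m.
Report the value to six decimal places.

Expand P_3 via completeness: Σ_{m} conj(Y_{3,m}) at Ω₁ times Y_{3,m} at Ω₂ —
  m=-3: -0.103215+0.036531i × -0.043549+0.004987i = +0.004313-0.002106i  (running Σ = +0.004313-0.002106i)
  m=-2: -0.313554+0.072354i × +0.200043-0.015236i = -0.061622+0.019251i  (running Σ = -0.057309+0.017145i)
  m=-1: -0.400994+0.045666i × -0.439898+0.016727i = +0.175633-0.026796i  (running Σ = +0.118323-0.009650i)
  m=0: +0.014175-0.000000i × +0.291754+0.000000i = +0.004136+0.000000i  (running Σ = +0.122459-0.009650i)
  m=1: +0.400994+0.045666i × +0.439898+0.016727i = +0.175633+0.026796i  (running Σ = +0.298091+0.017145i)
  m=2: -0.313554-0.072354i × +0.200043+0.015236i = -0.061622-0.019251i  (running Σ = +0.236469-0.002106i)
  m=3: +0.103215+0.036531i × +0.043549+0.004987i = +0.004313+0.002106i  (running Σ = +0.240782+0.000000i)
Σ over m = +0.240782+0.000000i; ×(4π/7) → +0.432251+0.000000i. Real part: 0.432251

0.432251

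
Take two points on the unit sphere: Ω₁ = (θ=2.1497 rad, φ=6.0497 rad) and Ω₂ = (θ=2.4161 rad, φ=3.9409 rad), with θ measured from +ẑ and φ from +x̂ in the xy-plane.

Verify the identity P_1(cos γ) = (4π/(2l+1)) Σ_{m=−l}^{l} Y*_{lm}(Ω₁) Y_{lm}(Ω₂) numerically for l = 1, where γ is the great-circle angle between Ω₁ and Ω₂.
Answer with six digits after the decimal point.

Addition theorem: P_1(cos γ) = (4π/3) Σ_m Y*_{lm}(Ω₁) Y_{lm}(Ω₂), m = −1…1:
  [-1]  conj(Y_{1,-1})(Ω₁) = (0.281353, -0.066912) ; Y_{1,-1}(Ω₂) = (-0.159825, 0.164334) ; Δ = (-0.033971, 0.056930)
  [+0]  conj(Y_{1,0})(Ω₁) = (-0.267318, -0.000000) ; Y_{1,0}(Ω₂) = (-0.365559, 0.000000) ; Δ = (0.097720, 0.000000)
  [+1]  conj(Y_{1,1})(Ω₁) = (-0.281353, -0.066912) ; Y_{1,1}(Ω₂) = (0.159825, 0.164334) ; Δ = (-0.033971, -0.056930)
Σ over m = (0.029778, 0.000000); ×(4π/3) → (0.124733, 0.000000). Real part: 0.124733

0.124733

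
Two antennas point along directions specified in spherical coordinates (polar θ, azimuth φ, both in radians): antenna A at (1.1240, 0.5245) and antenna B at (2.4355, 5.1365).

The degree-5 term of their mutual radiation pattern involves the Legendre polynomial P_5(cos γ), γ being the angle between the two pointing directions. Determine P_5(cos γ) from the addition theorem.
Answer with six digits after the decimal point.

-0.286341

Addition theorem: P_5(cos γ) = (4π/11) Σ_m Y*_{lm}(Ω₁) Y_{lm}(Ω₂), m = −5…5:
  [-5]  conj(Y_{5,-5})(Ω₁) = (-0.240400, 0.137354) ; Y_{5,-5}(Ω₂) = (0.045518, -0.027892) ; Δ = (-0.007111, 0.012957)
  [-4]  conj(Y_{5,-4})(Ω₁) = (-0.211050, 0.362525) ; Y_{5,-4}(Ω₂) = (0.024809, 0.196405) ; Δ = (-0.076438, -0.032458)
  [-3]  conj(Y_{5,-3})(Ω₁) = (-0.000467, 0.172600) ; Y_{5,-3}(Ω₂) = (-0.380358, -0.117018) ; Δ = (0.020375, -0.065595)
  [-2]  conj(Y_{5,-2})(Ω₁) = (-0.130592, -0.227137) ; Y_{5,-2}(Ω₂) = (0.264594, -0.300119) ; Δ = (-0.102722, -0.020906)
  [-1]  conj(Y_{5,-1})(Ω₁) = (-0.220451, -0.127543) ; Y_{5,-1}(Ω₂) = (-0.005663, -0.012541) ; Δ = (-0.000351, 0.003487)
  [+0]  conj(Y_{5,0})(Ω₁) = (0.208563, -0.000000) ; Y_{5,0}(Ω₂) = (0.392427, 0.000000) ; Δ = (0.081846, 0.000000)
  [+1]  conj(Y_{5,1})(Ω₁) = (0.220451, -0.127543) ; Y_{5,1}(Ω₂) = (0.005663, -0.012541) ; Δ = (-0.000351, -0.003487)
  [+2]  conj(Y_{5,2})(Ω₁) = (-0.130592, 0.227137) ; Y_{5,2}(Ω₂) = (0.264594, 0.300119) ; Δ = (-0.102722, 0.020906)
  [+3]  conj(Y_{5,3})(Ω₁) = (0.000467, 0.172600) ; Y_{5,3}(Ω₂) = (0.380358, -0.117018) ; Δ = (0.020375, 0.065595)
  [+4]  conj(Y_{5,4})(Ω₁) = (-0.211050, -0.362525) ; Y_{5,4}(Ω₂) = (0.024809, -0.196405) ; Δ = (-0.076438, 0.032458)
  [+5]  conj(Y_{5,5})(Ω₁) = (0.240400, 0.137354) ; Y_{5,5}(Ω₂) = (-0.045518, -0.027892) ; Δ = (-0.007111, -0.012957)
Σ over m = (-0.250649, 0.000000); ×(4π/11) → (-0.286341, 0.000000). Real part: -0.286341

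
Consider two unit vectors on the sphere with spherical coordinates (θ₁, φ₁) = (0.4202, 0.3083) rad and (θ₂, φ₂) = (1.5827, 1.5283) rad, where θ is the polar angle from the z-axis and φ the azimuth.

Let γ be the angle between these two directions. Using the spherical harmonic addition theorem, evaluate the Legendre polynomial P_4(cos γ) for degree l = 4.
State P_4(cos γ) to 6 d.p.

0.313519

Addition theorem: P_4(cos γ) = (4π/9) Σ_m Y*_{lm}(Ω₁) Y_{lm}(Ω₂), m = −4…4:
  m=-4: 0.00406 + 0.01156j × 0.43603 + 0.07484j = 0.00090 + 0.00535j  (running Σ = 0.00090 + 0.00535j)
  m=-3: 0.04670 + 0.06195j × 0.00189 - 0.01478j = 0.00100 - 0.00057j  (running Σ = 0.00191 + 0.00477j)
  m=-2: 0.21960 + 0.15565j × 0.33294 + 0.02837j = 0.06870 + 0.05805j  (running Σ = 0.07061 + 0.06283j)
  m=-1: 0.47600 + 0.15158j × 0.00072 - 0.01687j = 0.00290 - 0.00792j  (running Σ = 0.07351 + 0.05490j)
  m=0: 0.24464 + 0.00000j × 0.31691 + 0.00000j = 0.07753 + 0.00000j  (running Σ = 0.15104 + 0.05490j)
  m=1: -0.47600 + 0.15158j × -0.00072 - 0.01687j = 0.00290 + 0.00792j  (running Σ = 0.15393 + 0.06283j)
  m=2: 0.21960 - 0.15565j × 0.33294 - 0.02837j = 0.06870 - 0.05805j  (running Σ = 0.22263 + 0.00477j)
  m=3: -0.04670 + 0.06195j × -0.00189 - 0.01478j = 0.00100 + 0.00057j  (running Σ = 0.22364 + 0.00535j)
  m=4: 0.00406 - 0.01156j × 0.43603 - 0.07484j = 0.00090 - 0.00535j  (running Σ = 0.22454 - 0.00000j)
Total Σ_m = 0.22454 - 0.00000j. Multiply by 1.396263: 0.31352 - 0.00000j. P_4(cos γ) = 0.313519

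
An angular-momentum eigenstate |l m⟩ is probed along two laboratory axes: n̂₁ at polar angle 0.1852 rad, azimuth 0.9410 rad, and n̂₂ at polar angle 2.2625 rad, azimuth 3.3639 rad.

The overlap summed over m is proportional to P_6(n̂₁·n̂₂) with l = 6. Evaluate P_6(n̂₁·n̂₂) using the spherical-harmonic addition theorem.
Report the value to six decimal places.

Expand P_6 via completeness: Σ_{m} conj(Y_{6,m}) at Ω₁ times Y_{6,m} at Ω₂ —
  term(m=-6) = -0.00000 - 0.00000j   from Y*(Ω₁)=0.00002 - 0.00001j, Y(Ω₂)=0.02366 - 0.09799j
  term(m=-5) = -0.00009 - 0.00004j   from Y*(Ω₁)=-0.00000 - 0.00035j, Y(Ω₂)=0.12821 - 0.25926j
  term(m=-4) = -0.00166 + 0.00045j   from Y*(Ω₁)=-0.00321 - 0.00230j, Y(Ω₂)=0.27484 - 0.33878j
  term(m=-3) = -0.00472 + 0.00712j   from Y*(Ω₁)=-0.02896 + 0.00955j, Y(Ω₂)=0.22003 - 0.17322j
  term(m=-2) = -0.00352 - 0.02623j   from Y*(Ω₁)=-0.04873 + 0.15150j, Y(Ω₂)=-0.15014 + 0.07153j
  term(m=-1) = -0.13497 - 0.11807j   from Y*(Ω₁)=0.29940 + 0.41080j, Y(Ω₂)=-0.34409 + 0.07778j
  term(m=+0) = 0.04920 + 0.00000j   from Y*(Ω₁)=0.68203 + 0.00000j, Y(Ω₂)=0.07214 + 0.00000j
  term(m=+1) = -0.13497 + 0.11807j   from Y*(Ω₁)=-0.29940 + 0.41080j, Y(Ω₂)=0.34409 + 0.07778j
  term(m=+2) = -0.00352 + 0.02623j   from Y*(Ω₁)=-0.04873 - 0.15150j, Y(Ω₂)=-0.15014 - 0.07153j
  term(m=+3) = -0.00472 - 0.00712j   from Y*(Ω₁)=0.02896 + 0.00955j, Y(Ω₂)=-0.22003 - 0.17322j
  term(m=+4) = -0.00166 - 0.00045j   from Y*(Ω₁)=-0.00321 + 0.00230j, Y(Ω₂)=0.27484 + 0.33878j
  term(m=+5) = -0.00009 + 0.00004j   from Y*(Ω₁)=0.00000 - 0.00035j, Y(Ω₂)=-0.12821 - 0.25926j
  term(m=+6) = -0.00000 + 0.00000j   from Y*(Ω₁)=0.00002 + 0.00001j, Y(Ω₂)=0.02366 + 0.09799j
Total Σ_m = -0.24073 + 0.00000j. Multiply by 0.966644: -0.23270 + 0.00000j. P_6(cos γ) = -0.232698

-0.232698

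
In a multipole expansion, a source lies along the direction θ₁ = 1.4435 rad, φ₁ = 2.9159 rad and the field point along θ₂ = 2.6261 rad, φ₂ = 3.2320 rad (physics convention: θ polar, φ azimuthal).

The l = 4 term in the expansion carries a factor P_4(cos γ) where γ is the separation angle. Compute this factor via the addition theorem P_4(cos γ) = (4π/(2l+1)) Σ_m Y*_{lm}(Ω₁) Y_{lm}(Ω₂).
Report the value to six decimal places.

-0.026781

Term-by-term m-sum for l=4 (normalisation 4π/9 = 1.396263):
  m=-4: +0.265356-0.336300i × +0.024444-0.009246i = +0.003377-0.010674i  (running Σ = +0.003377-0.010674i)
  m=-3: -0.120868+0.097159i × +0.125691-0.034952i = -0.011796+0.016437i  (running Σ = -0.008419+0.005763i)
  m=-2: -0.262754+0.127374i × +0.343776-0.062846i = -0.082324+0.060301i  (running Σ = -0.090743+0.066064i)
  m=-1: +0.167638-0.038491i × +0.464563-0.042115i = +0.076258-0.024941i  (running Σ = -0.014485+0.041122i)
  m=0: +0.267170-0.000000i × +0.036646+0.000000i = +0.009791+0.000000i  (running Σ = -0.004695+0.041122i)
  m=1: -0.167638-0.038491i × -0.464563-0.042115i = +0.076258+0.024941i  (running Σ = +0.071563+0.066064i)
  m=2: -0.262754-0.127374i × +0.343776+0.062846i = -0.082324-0.060301i  (running Σ = -0.010761+0.005763i)
  m=3: +0.120868+0.097159i × -0.125691-0.034952i = -0.011796-0.016437i  (running Σ = -0.022557-0.010674i)
  m=4: +0.265356+0.336300i × +0.024444+0.009246i = +0.003377+0.010674i  (running Σ = -0.019180-0.000000i)
Accumulated sum -0.019180-0.000000i; after 4π/(2l+1) scaling, -0.026781-0.000000i ⇒ P_4 = -0.026781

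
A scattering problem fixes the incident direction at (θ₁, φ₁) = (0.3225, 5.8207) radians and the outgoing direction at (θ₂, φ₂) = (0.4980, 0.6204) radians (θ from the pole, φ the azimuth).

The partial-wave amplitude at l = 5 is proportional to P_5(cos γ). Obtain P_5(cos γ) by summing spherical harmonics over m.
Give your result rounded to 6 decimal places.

Summing Y*_{l m}(θ₁,φ₁)·Y_{l m}(θ₂,φ₂) over m ∈ [−5, 5]; prefactor 4π/(2·5+1) = 1.142397:
  [-5]  conj(Y_{5,-5})(Ω₁) = (-0.001003, -0.001094) ; Y_{5,-5}(Ω₂) = (-0.011533, -0.000457) ; Δ = (0.000011, 0.000013)
  [-4]  conj(Y_{5,-4})(Ω₁) = (-0.003870, -0.013502) ; Y_{5,-4}(Ω₂) = (-0.053032, -0.041158) ; Δ = (-0.000350, 0.000875)
  [-3]  conj(Y_{5,-3})(Ω₁) = (0.014248, -0.076842) ; Y_{5,-3}(Ω₂) = (-0.064199, -0.214819) ; Δ = (-0.017422, 0.001872)
  [-2]  conj(Y_{5,-2})(Ω₁) = (0.165071, -0.219033) ; Y_{5,-2}(Ω₂) = (0.144815, -0.422793) ; Δ = (-0.068701, -0.101510)
  [-1]  conj(Y_{5,-1})(Ω₁) = (0.490502, -0.244539) ; Y_{5,-1}(Ω₂) = (0.336661, -0.240549) ; Δ = (0.106310, -0.200316)
  [+0]  conj(Y_{5,0})(Ω₁) = (0.333925, -0.000000) ; Y_{5,0}(Ω₂) = (-0.153871, 0.000000) ; Δ = (-0.051381, 0.000000)
  [+1]  conj(Y_{5,1})(Ω₁) = (-0.490502, -0.244539) ; Y_{5,1}(Ω₂) = (-0.336661, -0.240549) ; Δ = (0.106310, 0.200316)
  [+2]  conj(Y_{5,2})(Ω₁) = (0.165071, 0.219033) ; Y_{5,2}(Ω₂) = (0.144815, 0.422793) ; Δ = (-0.068701, 0.101510)
  [+3]  conj(Y_{5,3})(Ω₁) = (-0.014248, -0.076842) ; Y_{5,3}(Ω₂) = (0.064199, -0.214819) ; Δ = (-0.017422, -0.001872)
  [+4]  conj(Y_{5,4})(Ω₁) = (-0.003870, 0.013502) ; Y_{5,4}(Ω₂) = (-0.053032, 0.041158) ; Δ = (-0.000350, -0.000875)
  [+5]  conj(Y_{5,5})(Ω₁) = (0.001003, -0.001094) ; Y_{5,5}(Ω₂) = (0.011533, -0.000457) ; Δ = (0.000011, -0.000013)
Σ over m = (-0.011686, -0.000000); ×(4π/11) → (-0.013350, -0.000000). Real part: -0.013350

-0.013350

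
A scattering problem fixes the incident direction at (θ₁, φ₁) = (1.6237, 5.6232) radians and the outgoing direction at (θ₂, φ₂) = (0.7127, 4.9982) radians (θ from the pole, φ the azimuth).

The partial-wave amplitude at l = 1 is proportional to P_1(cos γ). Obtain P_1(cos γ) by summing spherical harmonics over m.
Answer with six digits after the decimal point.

0.489522

Addition theorem: P_1(cos γ) = (4π/3) Σ_m Y*_{lm}(Ω₁) Y_{lm}(Ω₂), m = −1…1:
  [-1]  conj(Y_{1,-1})(Ω₁) = +0.272559-0.211528i ; Y_{1,-1}(Ω₂) = +0.063692+0.216747i ; Δ = +0.063208+0.045604i
  [+0]  conj(Y_{1,0})(Ω₁) = -0.025837-0.000000i ; Y_{1,0}(Ω₂) = +0.369676+0.000000i ; Δ = -0.009551-0.000000i
  [+1]  conj(Y_{1,1})(Ω₁) = -0.272559-0.211528i ; Y_{1,1}(Ω₂) = -0.063692+0.216747i ; Δ = +0.063208-0.045604i
Accumulated sum +0.116865+0.000000i; after 4π/(2l+1) scaling, +0.489522+0.000000i ⇒ P_1 = 0.489522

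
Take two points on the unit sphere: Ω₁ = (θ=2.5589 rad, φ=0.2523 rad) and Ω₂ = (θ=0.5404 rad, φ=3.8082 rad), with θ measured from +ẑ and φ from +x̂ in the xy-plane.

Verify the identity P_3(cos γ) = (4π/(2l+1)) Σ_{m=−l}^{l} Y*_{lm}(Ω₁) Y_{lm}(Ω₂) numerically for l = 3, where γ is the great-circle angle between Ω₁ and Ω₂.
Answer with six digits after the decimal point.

-0.855515

Expand P_3 via completeness: Σ_{m} conj(Y_{3,m}) at Ω₁ times Y_{3,m} at Ω₂ —
  m=-3: Y*=+0.050538+0.047737i  Y=+0.023635+0.051667i  product -0.001272+0.003739i
  m=-2: Y*=-0.226189-0.124922i  Y=+0.054593-0.225446i  product -0.040511+0.044174i
  m=-1: Y*=+0.428106+0.110363i  Y=-0.349759+0.275172i  product -0.180103+0.079202i
  m=+0: Y*=-0.151433-0.000000i  Y=+0.216498+0.000000i  product -0.032785-0.000000i
  m=+1: Y*=-0.428106+0.110363i  Y=+0.349759+0.275172i  product -0.180103-0.079202i
  m=+2: Y*=-0.226189+0.124922i  Y=+0.054593+0.225446i  product -0.040511-0.044174i
  m=+3: Y*=-0.050538+0.047737i  Y=-0.023635+0.051667i  product -0.001272-0.003739i
Total Σ_m = -0.476558-0.000000i. Multiply by 1.795196: -0.855515-0.000000i. P_3(cos γ) = -0.855515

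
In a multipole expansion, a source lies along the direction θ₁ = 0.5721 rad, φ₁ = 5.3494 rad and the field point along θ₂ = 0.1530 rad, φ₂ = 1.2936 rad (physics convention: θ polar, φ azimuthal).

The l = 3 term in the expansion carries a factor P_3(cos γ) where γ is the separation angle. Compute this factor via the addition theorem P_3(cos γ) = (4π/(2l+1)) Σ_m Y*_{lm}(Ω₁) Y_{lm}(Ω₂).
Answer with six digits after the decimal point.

0.018152

Addition theorem: P_3(cos γ) = (4π/7) Σ_m Y*_{lm}(Ω₁) Y_{lm}(Ω₂), m = −3…3:
  m=-3: -0.062414-0.022095i × -0.001091+0.000995i = +0.000090-0.000038i  (running Σ = +0.000090-0.000038i)
  m=-2: -0.073652-0.240847i × -0.019946-0.012350i = -0.001505+0.005714i  (running Σ = -0.001415+0.005676i)
  m=-1: +0.263761-0.356478i × +0.052350-0.183993i = -0.051782-0.067192i  (running Σ = -0.053197-0.061516i)
  m=0: +0.167682-0.000000i × +0.694802+0.000000i = +0.116505+0.000000i  (running Σ = +0.063308-0.061516i)
  m=1: -0.263761-0.356478i × -0.052350-0.183993i = -0.051782+0.067192i  (running Σ = +0.011527+0.005676i)
  m=2: -0.073652+0.240847i × -0.019946+0.012350i = -0.001505-0.005714i  (running Σ = +0.010021-0.000038i)
  m=3: +0.062414-0.022095i × +0.001091+0.000995i = +0.000090+0.000038i  (running Σ = +0.010112-0.000000i)
Total Σ_m = +0.010112-0.000000i. Multiply by 1.795196: +0.018152-0.000000i. P_3(cos γ) = 0.018152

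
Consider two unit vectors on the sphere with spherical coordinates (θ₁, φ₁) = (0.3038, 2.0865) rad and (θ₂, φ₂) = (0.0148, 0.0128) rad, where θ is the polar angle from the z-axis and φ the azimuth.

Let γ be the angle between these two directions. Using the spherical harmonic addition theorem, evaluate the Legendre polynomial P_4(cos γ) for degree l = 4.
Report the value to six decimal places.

0.569676

Addition theorem: P_4(cos γ) = (4π/9) Σ_m Y*_{lm}(Ω₁) Y_{lm}(Ω₂), m = −4…4:
  m=-4: Y*=-0.00167 + 0.00312j  Y=0.00000 - 0.00000j  product -0.00000 + 0.00000j
  m=-3: Y*=0.03196 - 0.00076j  Y=0.00000 - 0.00000j  product 0.00000 - 0.00000j
  m=-2: Y*=-0.08262 - 0.13803j  Y=0.00044 - 0.00001j  product -0.00004 - 0.00006j
  m=-1: Y*=-0.22467 + 0.39633j  Y=0.02799 - 0.00036j  product -0.00615 + 0.01117j
  m=+0: Y*=0.49727 + 0.00000j  Y=0.84536 + 0.00000j  product 0.42037 + 0.00000j
  m=+1: Y*=0.22467 + 0.39633j  Y=-0.02799 - 0.00036j  product -0.00615 - 0.01117j
  m=+2: Y*=-0.08262 + 0.13803j  Y=0.00044 + 0.00001j  product -0.00004 + 0.00006j
  m=+3: Y*=-0.03196 - 0.00076j  Y=-0.00000 - 0.00000j  product 0.00000 + 0.00000j
  m=+4: Y*=-0.00167 - 0.00312j  Y=0.00000 + 0.00000j  product -0.00000 - 0.00000j
Total Σ_m = 0.40800 + 0.00000j. Multiply by 1.396263: 0.56968 + 0.00000j. P_4(cos γ) = 0.569676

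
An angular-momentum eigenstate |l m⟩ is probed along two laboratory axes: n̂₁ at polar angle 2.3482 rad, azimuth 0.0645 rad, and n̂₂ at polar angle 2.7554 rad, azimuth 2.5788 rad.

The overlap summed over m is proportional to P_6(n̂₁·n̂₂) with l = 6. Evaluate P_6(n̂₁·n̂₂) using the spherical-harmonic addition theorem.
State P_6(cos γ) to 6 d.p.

0.320635

Expand P_6 via completeness: Σ_{m} conj(Y_{6,m}) at Ω₁ times Y_{6,m} at Ω₂ —
  term(m=-6) = -0.000071-0.000051i   from Y*(Ω₁)=+0.058645+0.023901i, Y(Ω₂)=-0.001342-0.000321i
  term(m=-5) = +0.002537-0.000013i   from Y*(Ω₁)=-0.204766-0.068426i, Y(Ω₂)=-0.011128+0.003782i
  term(m=-4) = -0.019859+0.014553i   from Y*(Ω₁)=+0.392775+0.103646i, Y(Ω₂)=-0.038127+0.047113i
  term(m=-3) = +0.025361-0.078880i   from Y*(Ω₁)=-0.391581-0.076731i, Y(Ω₂)=-0.024359+0.206212i
  term(m=-2) = +0.003097+0.009466i   from Y*(Ω₁)=+0.021690+0.002814i, Y(Ω₂)=+0.196094+0.410959i
  term(m=-1) = +0.151060+0.109515i   from Y*(Ω₁)=+0.364179+0.023522i, Y(Ω₂)=+0.432416+0.272788i
  term(m=+0) = +0.007446+0.000000i   from Y*(Ω₁)=-0.132181-0.000000i, Y(Ω₂)=-0.056333+0.000000i
  term(m=+1) = +0.151060-0.109515i   from Y*(Ω₁)=-0.364179+0.023522i, Y(Ω₂)=-0.432416+0.272788i
  term(m=+2) = +0.003097-0.009466i   from Y*(Ω₁)=+0.021690-0.002814i, Y(Ω₂)=+0.196094-0.410959i
  term(m=+3) = +0.025361+0.078880i   from Y*(Ω₁)=+0.391581-0.076731i, Y(Ω₂)=+0.024359+0.206212i
  term(m=+4) = -0.019859-0.014553i   from Y*(Ω₁)=+0.392775-0.103646i, Y(Ω₂)=-0.038127-0.047113i
  term(m=+5) = +0.002537+0.000013i   from Y*(Ω₁)=+0.204766-0.068426i, Y(Ω₂)=+0.011128+0.003782i
  term(m=+6) = -0.000071+0.000051i   from Y*(Ω₁)=+0.058645-0.023901i, Y(Ω₂)=-0.001342+0.000321i
Σ over m = +0.331699-0.000000i; ×(4π/13) → +0.320635-0.000000i. Real part: 0.320635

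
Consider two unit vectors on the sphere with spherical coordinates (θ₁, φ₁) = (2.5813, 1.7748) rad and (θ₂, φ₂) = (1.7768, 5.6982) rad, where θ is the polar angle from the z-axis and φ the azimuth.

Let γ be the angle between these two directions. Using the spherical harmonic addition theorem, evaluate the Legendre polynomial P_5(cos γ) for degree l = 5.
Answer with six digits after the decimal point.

-0.303783

Addition theorem: P_5(cos γ) = (4π/11) Σ_m Y*_{lm}(Ω₁) Y_{lm}(Ω₂), m = −5…5:
  m=-5: (-0.016764, 0.010296) × (-0.407344, 0.089665) = (0.005906, -0.005697)  (running Σ = (0.005906, -0.005697))
  m=-4: (-0.067943, -0.072236) × (0.191702, -0.198037) = (-0.027330, -0.000393)  (running Σ = (-0.021425, -0.006090))
  m=-3: (0.162819, -0.231963) × (0.037042, -0.198860) = (-0.040097, -0.040970)  (running Σ = (-0.061522, -0.047060))
  m=-2: (0.429017, 0.185449) × (0.113334, 0.267444) = (-0.000975, 0.135756)  (running Σ = (-0.062497, 0.088696))
  m=-1: (-0.060938, 0.294553) × (0.117881, 0.078074) = (-0.030180, 0.029964)  (running Σ = (-0.092677, 0.118660))
  m=0: (0.276463, -0.000000) × (-0.291407, 0.000000) = (-0.080563, 0.000000)  (running Σ = (-0.173240, 0.118660))
  m=1: (0.060938, 0.294553) × (-0.117881, 0.078074) = (-0.030180, -0.029964)  (running Σ = (-0.203421, 0.088696))
  m=2: (0.429017, -0.185449) × (0.113334, -0.267444) = (-0.000975, -0.135756)  (running Σ = (-0.204396, -0.047060))
  m=3: (-0.162819, -0.231963) × (-0.037042, -0.198860) = (-0.040097, 0.040970)  (running Σ = (-0.244493, -0.006090))
  m=4: (-0.067943, 0.072236) × (0.191702, 0.198037) = (-0.027330, 0.000393)  (running Σ = (-0.271823, -0.005697))
  m=5: (0.016764, 0.010296) × (0.407344, 0.089665) = (0.005906, 0.005697)  (running Σ = (-0.265917, 0.000000))
Total Σ_m = (-0.265917, 0.000000). Multiply by 1.142397: (-0.303783, 0.000000). P_5(cos γ) = -0.303783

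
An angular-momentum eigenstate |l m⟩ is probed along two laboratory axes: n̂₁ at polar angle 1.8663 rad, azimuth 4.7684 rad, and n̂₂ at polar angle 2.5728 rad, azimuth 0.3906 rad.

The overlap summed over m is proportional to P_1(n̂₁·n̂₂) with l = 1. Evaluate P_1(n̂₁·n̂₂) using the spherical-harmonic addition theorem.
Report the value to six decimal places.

0.076165

Addition theorem: P_1(cos γ) = (4π/3) Σ_m Y*_{lm}(Ω₁) Y_{lm}(Ω₂), m = −1…1:
  term(m=-1) = (-0.020197, -0.058095)   from Y*(Ω₁)=(0.018503, -0.330001), Y(Ω₂)=(0.172072, -0.070852)
  term(m=+0) = (0.058578, 0.000000)   from Y*(Ω₁)=(-0.142292, -0.000000), Y(Ω₂)=(-0.411673, 0.000000)
  term(m=+1) = (-0.020197, 0.058095)   from Y*(Ω₁)=(-0.018503, -0.330001), Y(Ω₂)=(-0.172072, -0.070852)
Σ over m = (0.018183, 0.000000); ×(4π/3) → (0.076165, 0.000000). Real part: 0.076165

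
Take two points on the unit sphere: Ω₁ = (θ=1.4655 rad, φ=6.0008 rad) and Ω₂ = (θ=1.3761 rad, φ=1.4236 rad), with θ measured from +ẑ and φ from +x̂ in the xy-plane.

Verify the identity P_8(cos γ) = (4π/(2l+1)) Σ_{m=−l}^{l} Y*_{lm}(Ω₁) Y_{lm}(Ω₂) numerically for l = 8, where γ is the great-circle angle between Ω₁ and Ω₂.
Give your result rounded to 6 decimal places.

Summing Y*_{l m}(θ₁,φ₁)·Y_{l m}(θ₂,φ₂) over m ∈ [−8, 8]; prefactor 4π/(2·8+1) = 0.739198:
  m=-8: Y*=-0.313179-0.380784i  Y=+0.169547+0.408713i  product +0.102533-0.192561i
  m=-7: Y*=-0.082297-0.191492i  Y=-0.299283+0.179571i  product +0.059016+0.042532i
  m=-6: Y*=+0.037423+0.301439i  Y=+0.093444+0.113770i  product -0.030798+0.032425i
  m=-5: Y*=-0.037272+0.232629i  Y=-0.234110+0.258472i  product -0.051402-0.064095i
  m=-4: Y*=+0.101840-0.215618i  Y=+0.030728+0.020520i  product +0.007554-0.004536i
  m=-3: Y*=+0.162455-0.183870i  Y=-0.141965+0.300314i  product +0.032156+0.074891i
  m=-2: Y*=-0.175877+0.111438i  Y=-0.012582-0.003815i  product +0.002638-0.000731i
  m=-1: Y*=-0.238911+0.069317i  Y=-0.047125+0.317834i  product -0.010773-0.079201i
  m=+0: Y*=+0.199101-0.000000i  Y=-0.027898+0.000000i  product -0.005555+0.000000i
  m=+1: Y*=+0.238911+0.069317i  Y=+0.047125+0.317834i  product -0.010773+0.079201i
  m=+2: Y*=-0.175877-0.111438i  Y=-0.012582+0.003815i  product +0.002638+0.000731i
  m=+3: Y*=-0.162455-0.183870i  Y=+0.141965+0.300314i  product +0.032156-0.074891i
  m=+4: Y*=+0.101840+0.215618i  Y=+0.030728-0.020520i  product +0.007554+0.004536i
  m=+5: Y*=+0.037272+0.232629i  Y=+0.234110+0.258472i  product -0.051402+0.064095i
  m=+6: Y*=+0.037423-0.301439i  Y=+0.093444-0.113770i  product -0.030798-0.032425i
  m=+7: Y*=+0.082297-0.191492i  Y=+0.299283+0.179571i  product +0.059016-0.042532i
  m=+8: Y*=-0.313179+0.380784i  Y=+0.169547-0.408713i  product +0.102533+0.192561i
Accumulated sum +0.216294+0.000000i; after 4π/(2l+1) scaling, +0.159884+0.000000i ⇒ P_8 = 0.159884

0.159884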